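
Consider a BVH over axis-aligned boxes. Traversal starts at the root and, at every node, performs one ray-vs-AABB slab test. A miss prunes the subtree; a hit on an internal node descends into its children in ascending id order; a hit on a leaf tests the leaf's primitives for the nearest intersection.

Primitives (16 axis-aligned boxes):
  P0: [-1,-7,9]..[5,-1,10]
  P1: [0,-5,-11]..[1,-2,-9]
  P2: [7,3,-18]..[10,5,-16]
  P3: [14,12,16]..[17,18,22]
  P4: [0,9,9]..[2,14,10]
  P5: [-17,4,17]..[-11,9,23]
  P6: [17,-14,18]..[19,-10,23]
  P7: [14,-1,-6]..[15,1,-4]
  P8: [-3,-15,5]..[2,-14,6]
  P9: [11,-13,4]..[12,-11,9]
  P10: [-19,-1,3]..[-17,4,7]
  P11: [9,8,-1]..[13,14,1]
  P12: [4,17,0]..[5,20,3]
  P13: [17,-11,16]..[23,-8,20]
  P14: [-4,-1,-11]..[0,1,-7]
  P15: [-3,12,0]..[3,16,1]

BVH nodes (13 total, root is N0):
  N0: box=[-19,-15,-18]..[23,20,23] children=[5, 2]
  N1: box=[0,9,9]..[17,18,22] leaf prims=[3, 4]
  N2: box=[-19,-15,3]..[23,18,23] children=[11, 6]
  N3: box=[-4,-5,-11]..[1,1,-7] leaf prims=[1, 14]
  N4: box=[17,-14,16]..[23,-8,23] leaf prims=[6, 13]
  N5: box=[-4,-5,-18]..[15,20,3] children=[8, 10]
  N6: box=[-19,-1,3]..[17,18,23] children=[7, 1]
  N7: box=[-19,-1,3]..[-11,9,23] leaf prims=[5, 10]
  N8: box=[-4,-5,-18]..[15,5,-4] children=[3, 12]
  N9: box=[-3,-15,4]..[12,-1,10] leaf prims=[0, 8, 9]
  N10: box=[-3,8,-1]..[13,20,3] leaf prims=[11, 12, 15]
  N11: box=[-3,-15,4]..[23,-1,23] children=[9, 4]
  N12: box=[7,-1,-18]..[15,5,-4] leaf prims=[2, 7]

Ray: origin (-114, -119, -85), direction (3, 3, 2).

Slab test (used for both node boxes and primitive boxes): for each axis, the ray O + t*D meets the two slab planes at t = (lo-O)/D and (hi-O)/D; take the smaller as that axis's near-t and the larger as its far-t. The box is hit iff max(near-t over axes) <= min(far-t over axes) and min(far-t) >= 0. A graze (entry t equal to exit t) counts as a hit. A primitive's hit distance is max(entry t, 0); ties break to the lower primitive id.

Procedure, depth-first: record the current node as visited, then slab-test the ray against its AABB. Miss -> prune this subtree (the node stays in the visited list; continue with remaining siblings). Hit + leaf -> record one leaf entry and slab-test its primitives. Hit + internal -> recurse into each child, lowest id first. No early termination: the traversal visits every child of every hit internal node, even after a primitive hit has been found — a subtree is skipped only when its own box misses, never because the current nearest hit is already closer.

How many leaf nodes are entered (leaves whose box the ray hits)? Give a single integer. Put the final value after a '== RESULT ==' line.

Traverse from the root:
N0 x:[95/3,137/3] y:[104/3,139/3] z:[67/2,54] -> hit [104/3,137/3], descend [2, 5]
  N2 x:[95/3,137/3] y:[104/3,137/3] z:[44,54] -> hit [44,137/3], descend [6, 11]
    N6 x:[95/3,131/3] y:[118/3,137/3] z:[44,54] -> miss, prune
    N11 x:[37,137/3] y:[104/3,118/3] z:[89/2,54] -> miss, prune
  N5 x:[110/3,43] y:[38,139/3] z:[67/2,44] -> hit [38,43], descend [8, 10]
    N8 x:[110/3,43] y:[38,124/3] z:[67/2,81/2] -> hit [38,81/2], descend [3, 12]
      N3 x:[110/3,115/3] y:[38,40] z:[37,39] -> hit [38,115/3] leaf, test {P1@t=38, P14(miss)}
      N12 x:[121/3,43] y:[118/3,124/3] z:[67/2,81/2] -> hit [121/3,81/2] leaf, test {P2(miss), P7(miss)}
    N10 x:[37,127/3] y:[127/3,139/3] z:[42,44] -> hit [127/3,127/3] leaf, test {P11@t=127/3, P12(miss), P15(miss)}

Summary -> nodes [0, 2, 6, 11, 5, 8, 3, 12, 10]; box-tests=9; leaf-entries=3; first=P1

== RESULT ==
3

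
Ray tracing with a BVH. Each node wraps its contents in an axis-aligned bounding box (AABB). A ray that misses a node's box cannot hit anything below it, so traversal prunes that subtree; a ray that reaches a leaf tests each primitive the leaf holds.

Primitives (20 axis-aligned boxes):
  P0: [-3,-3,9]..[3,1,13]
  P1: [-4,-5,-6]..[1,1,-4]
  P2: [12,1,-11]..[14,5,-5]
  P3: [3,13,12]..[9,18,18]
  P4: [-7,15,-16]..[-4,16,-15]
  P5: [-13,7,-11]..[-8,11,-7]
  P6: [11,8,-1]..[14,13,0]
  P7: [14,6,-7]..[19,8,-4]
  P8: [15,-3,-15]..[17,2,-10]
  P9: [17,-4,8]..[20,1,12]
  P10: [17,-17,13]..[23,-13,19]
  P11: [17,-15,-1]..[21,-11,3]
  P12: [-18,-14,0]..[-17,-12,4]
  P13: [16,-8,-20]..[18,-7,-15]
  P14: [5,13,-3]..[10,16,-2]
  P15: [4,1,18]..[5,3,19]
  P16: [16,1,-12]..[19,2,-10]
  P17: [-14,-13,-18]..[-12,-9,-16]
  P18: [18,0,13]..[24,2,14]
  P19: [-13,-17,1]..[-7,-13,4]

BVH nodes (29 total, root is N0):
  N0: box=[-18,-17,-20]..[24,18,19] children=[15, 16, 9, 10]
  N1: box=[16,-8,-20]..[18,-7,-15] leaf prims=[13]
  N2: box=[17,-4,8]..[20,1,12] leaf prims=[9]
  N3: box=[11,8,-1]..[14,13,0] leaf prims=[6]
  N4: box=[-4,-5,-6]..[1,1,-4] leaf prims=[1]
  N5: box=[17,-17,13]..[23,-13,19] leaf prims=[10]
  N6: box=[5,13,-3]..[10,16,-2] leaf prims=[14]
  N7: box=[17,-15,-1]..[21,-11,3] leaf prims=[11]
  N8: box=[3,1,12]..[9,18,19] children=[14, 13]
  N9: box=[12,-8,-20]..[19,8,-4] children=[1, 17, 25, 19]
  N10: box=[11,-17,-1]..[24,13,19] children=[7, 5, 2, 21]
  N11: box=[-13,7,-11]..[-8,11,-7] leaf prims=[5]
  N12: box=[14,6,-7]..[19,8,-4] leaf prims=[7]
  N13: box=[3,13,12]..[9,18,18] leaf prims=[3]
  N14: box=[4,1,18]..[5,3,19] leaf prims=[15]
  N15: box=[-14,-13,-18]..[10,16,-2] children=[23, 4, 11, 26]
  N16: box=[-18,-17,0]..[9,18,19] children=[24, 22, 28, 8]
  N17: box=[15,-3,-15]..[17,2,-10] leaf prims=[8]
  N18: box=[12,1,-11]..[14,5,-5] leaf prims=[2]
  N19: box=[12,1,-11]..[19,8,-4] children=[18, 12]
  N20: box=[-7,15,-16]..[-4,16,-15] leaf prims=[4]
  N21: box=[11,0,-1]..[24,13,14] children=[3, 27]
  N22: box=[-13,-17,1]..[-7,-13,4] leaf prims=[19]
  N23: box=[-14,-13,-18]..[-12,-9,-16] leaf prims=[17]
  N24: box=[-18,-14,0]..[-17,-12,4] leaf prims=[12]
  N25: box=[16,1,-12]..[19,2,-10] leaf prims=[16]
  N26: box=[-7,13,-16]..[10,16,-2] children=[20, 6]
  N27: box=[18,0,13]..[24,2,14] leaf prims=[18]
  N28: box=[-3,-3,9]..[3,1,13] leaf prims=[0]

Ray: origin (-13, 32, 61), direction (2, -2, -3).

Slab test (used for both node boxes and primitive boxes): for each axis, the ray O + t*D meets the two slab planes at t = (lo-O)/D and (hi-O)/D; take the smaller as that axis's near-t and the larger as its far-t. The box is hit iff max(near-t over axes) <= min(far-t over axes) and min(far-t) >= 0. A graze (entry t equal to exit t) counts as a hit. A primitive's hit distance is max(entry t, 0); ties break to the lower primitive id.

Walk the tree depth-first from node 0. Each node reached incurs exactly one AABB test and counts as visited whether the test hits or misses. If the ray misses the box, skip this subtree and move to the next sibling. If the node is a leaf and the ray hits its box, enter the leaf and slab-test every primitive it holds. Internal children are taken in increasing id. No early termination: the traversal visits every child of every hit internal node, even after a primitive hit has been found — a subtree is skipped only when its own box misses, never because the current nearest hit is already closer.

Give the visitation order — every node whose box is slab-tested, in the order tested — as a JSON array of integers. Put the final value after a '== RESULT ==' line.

Trace the traversal:
N0 x:[-5/2,37/2] y:[7,49/2] z:[14,27] -> hit [14,37/2], descend [9, 10, 15, 16]
  N9 x:[25/2,16] y:[12,20] z:[65/3,27] -> miss, prune
  N10 x:[12,37/2] y:[19/2,49/2] z:[14,62/3] -> hit [14,37/2], descend [2, 5, 7, 21]
    N2 x:[15,33/2] y:[31/2,18] z:[49/3,53/3] -> hit [49/3,33/2] leaf, test {P9@t=49/3}
    N5 x:[15,18] y:[45/2,49/2] z:[14,16] -> miss, prune
    N7 x:[15,17] y:[43/2,47/2] z:[58/3,62/3] -> miss, prune
    N21 x:[12,37/2] y:[19/2,16] z:[47/3,62/3] -> hit [47/3,16], descend [3, 27]
      N3 x:[12,27/2] y:[19/2,12] z:[61/3,62/3] -> miss, prune
      N27 x:[31/2,37/2] y:[15,16] z:[47/3,16] -> hit [47/3,16] leaf, test {P18@t=47/3}
  N15 x:[-1/2,23/2] y:[8,45/2] z:[21,79/3] -> miss, prune
  N16 x:[-5/2,11] y:[7,49/2] z:[14,61/3] -> miss, prune

Summary -> nodes [0, 9, 10, 2, 5, 7, 21, 3, 27, 15, 16]; box-tests=11; leaf-entries=2; first=P18

== RESULT ==
[0, 9, 10, 2, 5, 7, 21, 3, 27, 15, 16]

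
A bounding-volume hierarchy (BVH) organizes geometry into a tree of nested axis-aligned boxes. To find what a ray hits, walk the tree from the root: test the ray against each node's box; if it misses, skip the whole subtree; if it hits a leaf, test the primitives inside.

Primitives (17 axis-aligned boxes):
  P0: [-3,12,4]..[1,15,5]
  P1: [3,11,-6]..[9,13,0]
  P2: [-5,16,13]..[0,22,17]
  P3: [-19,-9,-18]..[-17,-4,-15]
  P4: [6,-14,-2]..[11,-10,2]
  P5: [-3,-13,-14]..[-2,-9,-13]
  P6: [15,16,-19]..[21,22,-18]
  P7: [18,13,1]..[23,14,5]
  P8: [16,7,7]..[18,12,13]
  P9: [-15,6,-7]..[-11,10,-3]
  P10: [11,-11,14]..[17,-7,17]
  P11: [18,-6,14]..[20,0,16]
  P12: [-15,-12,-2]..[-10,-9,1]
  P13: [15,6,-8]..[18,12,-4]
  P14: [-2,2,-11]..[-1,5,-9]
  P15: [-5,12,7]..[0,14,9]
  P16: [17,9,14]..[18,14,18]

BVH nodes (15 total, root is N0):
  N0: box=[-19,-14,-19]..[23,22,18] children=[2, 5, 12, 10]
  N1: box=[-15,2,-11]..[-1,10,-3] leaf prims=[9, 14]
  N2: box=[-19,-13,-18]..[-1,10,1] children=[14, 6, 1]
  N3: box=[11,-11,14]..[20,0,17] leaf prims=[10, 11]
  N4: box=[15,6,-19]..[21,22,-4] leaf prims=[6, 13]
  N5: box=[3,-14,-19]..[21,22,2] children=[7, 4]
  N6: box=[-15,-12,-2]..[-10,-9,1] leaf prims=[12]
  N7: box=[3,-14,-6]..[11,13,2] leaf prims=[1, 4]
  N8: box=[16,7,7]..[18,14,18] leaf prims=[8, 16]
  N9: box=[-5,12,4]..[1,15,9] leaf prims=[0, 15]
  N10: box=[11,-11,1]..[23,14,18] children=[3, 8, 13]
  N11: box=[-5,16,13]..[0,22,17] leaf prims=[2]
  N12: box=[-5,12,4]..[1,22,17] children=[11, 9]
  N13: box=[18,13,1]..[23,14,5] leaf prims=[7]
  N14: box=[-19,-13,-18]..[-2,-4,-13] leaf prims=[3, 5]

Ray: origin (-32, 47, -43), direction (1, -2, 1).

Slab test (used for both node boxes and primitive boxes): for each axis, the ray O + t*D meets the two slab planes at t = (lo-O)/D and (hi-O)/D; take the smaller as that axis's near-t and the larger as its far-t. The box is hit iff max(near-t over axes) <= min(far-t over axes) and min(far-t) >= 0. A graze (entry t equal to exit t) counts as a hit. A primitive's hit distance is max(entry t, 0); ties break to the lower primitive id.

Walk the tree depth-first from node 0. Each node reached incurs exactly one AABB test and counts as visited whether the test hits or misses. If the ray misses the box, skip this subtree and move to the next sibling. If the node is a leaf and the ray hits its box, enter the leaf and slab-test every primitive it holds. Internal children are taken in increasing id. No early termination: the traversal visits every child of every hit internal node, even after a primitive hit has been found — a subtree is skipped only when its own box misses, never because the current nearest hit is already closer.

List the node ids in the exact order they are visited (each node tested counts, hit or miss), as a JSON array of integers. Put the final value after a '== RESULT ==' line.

Trace the traversal:
N0 x:[13,55] y:[25/2,61/2] z:[24,61] -> hit [24,61/2], descend [2, 5, 10, 12]
  N2 x:[13,31] y:[37/2,30] z:[25,44] -> hit [25,30], descend [1, 6, 14]
    N1 x:[17,31] y:[37/2,45/2] z:[32,40] -> miss, prune
    N6 x:[17,22] y:[28,59/2] z:[41,44] -> miss, prune
    N14 x:[13,30] y:[51/2,30] z:[25,30] -> hit [51/2,30] leaf, test {P3(miss), P5@t=29}
  N5 x:[35,53] y:[25/2,61/2] z:[24,45] -> miss, prune
  N10 x:[43,55] y:[33/2,29] z:[44,61] -> miss, prune
  N12 x:[27,33] y:[25/2,35/2] z:[47,60] -> miss, prune

Summary -> nodes [0, 2, 1, 6, 14, 5, 10, 12]; box-tests=8; leaf-entries=1; first=P5

== RESULT ==
[0, 2, 1, 6, 14, 5, 10, 12]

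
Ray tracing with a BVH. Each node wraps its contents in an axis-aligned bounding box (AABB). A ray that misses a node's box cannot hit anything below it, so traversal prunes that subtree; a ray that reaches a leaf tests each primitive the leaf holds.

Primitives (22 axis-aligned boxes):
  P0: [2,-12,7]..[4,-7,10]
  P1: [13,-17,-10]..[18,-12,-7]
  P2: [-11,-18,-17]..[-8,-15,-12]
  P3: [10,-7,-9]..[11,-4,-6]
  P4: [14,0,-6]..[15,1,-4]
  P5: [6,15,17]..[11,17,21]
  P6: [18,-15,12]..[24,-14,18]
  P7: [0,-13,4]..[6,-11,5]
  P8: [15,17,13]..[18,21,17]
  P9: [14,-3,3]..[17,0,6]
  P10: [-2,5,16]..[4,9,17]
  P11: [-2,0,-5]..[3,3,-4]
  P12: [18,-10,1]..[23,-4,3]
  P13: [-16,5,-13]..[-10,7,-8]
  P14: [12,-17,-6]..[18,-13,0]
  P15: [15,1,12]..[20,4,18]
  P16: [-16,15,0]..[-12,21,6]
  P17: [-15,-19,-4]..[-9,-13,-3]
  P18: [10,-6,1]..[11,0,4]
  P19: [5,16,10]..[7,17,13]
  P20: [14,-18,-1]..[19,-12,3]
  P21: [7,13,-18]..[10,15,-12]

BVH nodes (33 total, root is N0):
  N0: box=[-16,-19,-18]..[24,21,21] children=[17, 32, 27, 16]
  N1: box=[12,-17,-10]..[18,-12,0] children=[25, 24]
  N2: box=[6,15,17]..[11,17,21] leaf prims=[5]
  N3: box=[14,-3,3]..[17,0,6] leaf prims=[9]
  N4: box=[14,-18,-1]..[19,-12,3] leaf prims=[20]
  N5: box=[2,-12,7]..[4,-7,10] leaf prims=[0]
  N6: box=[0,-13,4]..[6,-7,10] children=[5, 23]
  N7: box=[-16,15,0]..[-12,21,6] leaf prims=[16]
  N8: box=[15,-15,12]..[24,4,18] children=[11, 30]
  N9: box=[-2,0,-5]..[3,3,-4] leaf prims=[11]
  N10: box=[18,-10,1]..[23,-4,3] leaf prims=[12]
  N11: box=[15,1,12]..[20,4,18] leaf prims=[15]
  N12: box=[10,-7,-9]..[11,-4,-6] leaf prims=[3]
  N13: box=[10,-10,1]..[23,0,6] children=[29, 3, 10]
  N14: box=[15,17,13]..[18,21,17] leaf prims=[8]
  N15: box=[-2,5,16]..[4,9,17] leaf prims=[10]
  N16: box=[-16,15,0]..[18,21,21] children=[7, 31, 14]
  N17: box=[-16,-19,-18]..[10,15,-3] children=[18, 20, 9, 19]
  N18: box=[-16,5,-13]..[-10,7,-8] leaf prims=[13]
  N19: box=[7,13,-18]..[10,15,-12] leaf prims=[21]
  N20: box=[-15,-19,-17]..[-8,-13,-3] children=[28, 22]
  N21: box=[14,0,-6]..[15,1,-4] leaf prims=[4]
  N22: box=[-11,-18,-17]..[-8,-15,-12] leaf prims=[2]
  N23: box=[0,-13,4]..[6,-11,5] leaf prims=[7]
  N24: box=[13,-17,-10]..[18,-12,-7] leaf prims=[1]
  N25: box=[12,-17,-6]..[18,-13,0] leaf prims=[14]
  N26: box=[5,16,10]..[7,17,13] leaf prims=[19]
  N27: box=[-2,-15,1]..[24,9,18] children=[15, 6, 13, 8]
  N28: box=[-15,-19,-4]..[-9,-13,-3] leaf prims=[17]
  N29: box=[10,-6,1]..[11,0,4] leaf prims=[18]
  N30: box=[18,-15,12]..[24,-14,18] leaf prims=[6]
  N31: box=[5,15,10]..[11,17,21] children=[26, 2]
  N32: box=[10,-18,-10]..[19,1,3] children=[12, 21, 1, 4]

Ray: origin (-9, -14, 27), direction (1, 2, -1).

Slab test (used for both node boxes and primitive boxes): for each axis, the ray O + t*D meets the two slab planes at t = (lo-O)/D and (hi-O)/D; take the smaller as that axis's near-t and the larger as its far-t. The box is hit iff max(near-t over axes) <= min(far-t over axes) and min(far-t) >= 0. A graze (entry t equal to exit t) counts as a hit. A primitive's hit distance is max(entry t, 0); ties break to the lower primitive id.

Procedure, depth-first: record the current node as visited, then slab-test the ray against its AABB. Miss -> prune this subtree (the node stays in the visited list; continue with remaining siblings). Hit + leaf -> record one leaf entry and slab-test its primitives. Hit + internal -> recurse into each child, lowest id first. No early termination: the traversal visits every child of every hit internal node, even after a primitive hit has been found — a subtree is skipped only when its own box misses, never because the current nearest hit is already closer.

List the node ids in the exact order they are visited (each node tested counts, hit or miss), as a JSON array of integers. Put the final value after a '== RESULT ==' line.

Trace the traversal:
N0 x:[-7,33] y:[-5/2,35/2] z:[6,45] -> hit [6,35/2], descend [16, 17, 27, 32]
  N16 x:[-7,27] y:[29/2,35/2] z:[6,27] -> hit [29/2,35/2], descend [7, 14, 31]
    N7 x:[-7,-3] y:[29/2,35/2] z:[21,27] -> miss, prune
    N14 x:[24,27] y:[31/2,35/2] z:[10,14] -> miss, prune
    N31 x:[14,20] y:[29/2,31/2] z:[6,17] -> hit [29/2,31/2], descend [2, 26]
      N2 x:[15,20] y:[29/2,31/2] z:[6,10] -> miss, prune
      N26 x:[14,16] y:[15,31/2] z:[14,17] -> hit [15,31/2] leaf, test {P19@t=15}
  N17 x:[-7,19] y:[-5/2,29/2] z:[30,45] -> miss, prune
  N27 x:[7,33] y:[-1/2,23/2] z:[9,26] -> hit [9,23/2], descend [6, 8, 13, 15]
    N6 x:[9,15] y:[1/2,7/2] z:[17,23] -> miss, prune
    N8 x:[24,33] y:[-1/2,9] z:[9,15] -> miss, prune
    N13 x:[19,32] y:[2,7] z:[21,26] -> miss, prune
    N15 x:[7,13] y:[19/2,23/2] z:[10,11] -> hit [10,11] leaf, test {P10@t=10}
  N32 x:[19,28] y:[-2,15/2] z:[24,37] -> miss, prune

Visited [0, 16, 7, 14, 31, 2, 26, 17, 27, 6, 8, 13, 15, 32]. Tests: 14 box, 2 leaf. Nearest: P10.

== RESULT ==
[0, 16, 7, 14, 31, 2, 26, 17, 27, 6, 8, 13, 15, 32]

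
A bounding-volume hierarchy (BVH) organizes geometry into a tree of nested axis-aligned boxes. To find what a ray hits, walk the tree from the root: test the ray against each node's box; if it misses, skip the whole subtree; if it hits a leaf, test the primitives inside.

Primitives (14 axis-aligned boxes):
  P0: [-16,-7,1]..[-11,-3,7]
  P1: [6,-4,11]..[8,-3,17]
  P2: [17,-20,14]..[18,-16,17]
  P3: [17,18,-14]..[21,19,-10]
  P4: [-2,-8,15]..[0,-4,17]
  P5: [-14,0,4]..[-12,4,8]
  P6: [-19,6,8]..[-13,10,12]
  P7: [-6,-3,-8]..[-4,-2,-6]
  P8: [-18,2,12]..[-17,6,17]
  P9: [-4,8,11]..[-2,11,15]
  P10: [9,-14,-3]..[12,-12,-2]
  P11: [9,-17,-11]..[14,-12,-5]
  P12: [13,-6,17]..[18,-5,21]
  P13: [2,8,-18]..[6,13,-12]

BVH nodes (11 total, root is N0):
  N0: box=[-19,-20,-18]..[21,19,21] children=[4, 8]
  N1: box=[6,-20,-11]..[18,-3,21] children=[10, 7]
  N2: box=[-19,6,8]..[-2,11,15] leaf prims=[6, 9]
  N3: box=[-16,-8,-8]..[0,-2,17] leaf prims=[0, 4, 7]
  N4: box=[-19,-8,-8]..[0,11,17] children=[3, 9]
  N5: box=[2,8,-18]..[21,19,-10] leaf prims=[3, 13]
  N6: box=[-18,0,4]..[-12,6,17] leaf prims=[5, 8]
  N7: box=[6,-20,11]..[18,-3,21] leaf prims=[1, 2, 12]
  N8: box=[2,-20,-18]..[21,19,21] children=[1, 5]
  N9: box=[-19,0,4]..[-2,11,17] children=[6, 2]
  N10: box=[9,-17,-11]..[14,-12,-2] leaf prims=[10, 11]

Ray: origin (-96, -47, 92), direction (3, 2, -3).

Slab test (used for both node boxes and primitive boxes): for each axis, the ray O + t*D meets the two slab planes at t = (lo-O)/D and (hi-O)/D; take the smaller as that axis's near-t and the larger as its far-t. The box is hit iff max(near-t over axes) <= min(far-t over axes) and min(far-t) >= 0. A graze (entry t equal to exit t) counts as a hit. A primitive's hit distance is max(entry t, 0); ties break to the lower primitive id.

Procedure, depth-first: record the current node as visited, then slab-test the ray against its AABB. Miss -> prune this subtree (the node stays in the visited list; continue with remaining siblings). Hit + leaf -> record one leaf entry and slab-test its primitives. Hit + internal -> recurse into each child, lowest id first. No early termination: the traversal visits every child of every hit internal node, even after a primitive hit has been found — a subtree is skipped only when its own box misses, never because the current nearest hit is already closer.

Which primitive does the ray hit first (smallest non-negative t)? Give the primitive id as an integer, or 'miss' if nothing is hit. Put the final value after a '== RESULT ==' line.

Traverse from the root:
N0 x:[77/3,39] y:[27/2,33] z:[71/3,110/3] -> hit [77/3,33], descend [4, 8]
  N4 x:[77/3,32] y:[39/2,29] z:[25,100/3] -> hit [77/3,29], descend [3, 9]
    N3 x:[80/3,32] y:[39/2,45/2] z:[25,100/3] -> miss, prune
    N9 x:[77/3,94/3] y:[47/2,29] z:[25,88/3] -> hit [77/3,29], descend [2, 6]
      N2 x:[77/3,94/3] y:[53/2,29] z:[77/3,28] -> hit [53/2,28] leaf, test {P6@t=80/3, P9(miss)}
      N6 x:[26,28] y:[47/2,53/2] z:[25,88/3] -> hit [26,53/2] leaf, test {P5(miss), P8@t=26}
  N8 x:[98/3,39] y:[27/2,33] z:[71/3,110/3] -> hit [98/3,33], descend [1, 5]
    N1 x:[34,38] y:[27/2,22] z:[71/3,103/3] -> miss, prune
    N5 x:[98/3,39] y:[55/2,33] z:[34,110/3] -> miss, prune

Visited [0, 4, 3, 9, 2, 6, 8, 1, 5]. Tests: 9 box, 2 leaf. Nearest: P8.

== RESULT ==
8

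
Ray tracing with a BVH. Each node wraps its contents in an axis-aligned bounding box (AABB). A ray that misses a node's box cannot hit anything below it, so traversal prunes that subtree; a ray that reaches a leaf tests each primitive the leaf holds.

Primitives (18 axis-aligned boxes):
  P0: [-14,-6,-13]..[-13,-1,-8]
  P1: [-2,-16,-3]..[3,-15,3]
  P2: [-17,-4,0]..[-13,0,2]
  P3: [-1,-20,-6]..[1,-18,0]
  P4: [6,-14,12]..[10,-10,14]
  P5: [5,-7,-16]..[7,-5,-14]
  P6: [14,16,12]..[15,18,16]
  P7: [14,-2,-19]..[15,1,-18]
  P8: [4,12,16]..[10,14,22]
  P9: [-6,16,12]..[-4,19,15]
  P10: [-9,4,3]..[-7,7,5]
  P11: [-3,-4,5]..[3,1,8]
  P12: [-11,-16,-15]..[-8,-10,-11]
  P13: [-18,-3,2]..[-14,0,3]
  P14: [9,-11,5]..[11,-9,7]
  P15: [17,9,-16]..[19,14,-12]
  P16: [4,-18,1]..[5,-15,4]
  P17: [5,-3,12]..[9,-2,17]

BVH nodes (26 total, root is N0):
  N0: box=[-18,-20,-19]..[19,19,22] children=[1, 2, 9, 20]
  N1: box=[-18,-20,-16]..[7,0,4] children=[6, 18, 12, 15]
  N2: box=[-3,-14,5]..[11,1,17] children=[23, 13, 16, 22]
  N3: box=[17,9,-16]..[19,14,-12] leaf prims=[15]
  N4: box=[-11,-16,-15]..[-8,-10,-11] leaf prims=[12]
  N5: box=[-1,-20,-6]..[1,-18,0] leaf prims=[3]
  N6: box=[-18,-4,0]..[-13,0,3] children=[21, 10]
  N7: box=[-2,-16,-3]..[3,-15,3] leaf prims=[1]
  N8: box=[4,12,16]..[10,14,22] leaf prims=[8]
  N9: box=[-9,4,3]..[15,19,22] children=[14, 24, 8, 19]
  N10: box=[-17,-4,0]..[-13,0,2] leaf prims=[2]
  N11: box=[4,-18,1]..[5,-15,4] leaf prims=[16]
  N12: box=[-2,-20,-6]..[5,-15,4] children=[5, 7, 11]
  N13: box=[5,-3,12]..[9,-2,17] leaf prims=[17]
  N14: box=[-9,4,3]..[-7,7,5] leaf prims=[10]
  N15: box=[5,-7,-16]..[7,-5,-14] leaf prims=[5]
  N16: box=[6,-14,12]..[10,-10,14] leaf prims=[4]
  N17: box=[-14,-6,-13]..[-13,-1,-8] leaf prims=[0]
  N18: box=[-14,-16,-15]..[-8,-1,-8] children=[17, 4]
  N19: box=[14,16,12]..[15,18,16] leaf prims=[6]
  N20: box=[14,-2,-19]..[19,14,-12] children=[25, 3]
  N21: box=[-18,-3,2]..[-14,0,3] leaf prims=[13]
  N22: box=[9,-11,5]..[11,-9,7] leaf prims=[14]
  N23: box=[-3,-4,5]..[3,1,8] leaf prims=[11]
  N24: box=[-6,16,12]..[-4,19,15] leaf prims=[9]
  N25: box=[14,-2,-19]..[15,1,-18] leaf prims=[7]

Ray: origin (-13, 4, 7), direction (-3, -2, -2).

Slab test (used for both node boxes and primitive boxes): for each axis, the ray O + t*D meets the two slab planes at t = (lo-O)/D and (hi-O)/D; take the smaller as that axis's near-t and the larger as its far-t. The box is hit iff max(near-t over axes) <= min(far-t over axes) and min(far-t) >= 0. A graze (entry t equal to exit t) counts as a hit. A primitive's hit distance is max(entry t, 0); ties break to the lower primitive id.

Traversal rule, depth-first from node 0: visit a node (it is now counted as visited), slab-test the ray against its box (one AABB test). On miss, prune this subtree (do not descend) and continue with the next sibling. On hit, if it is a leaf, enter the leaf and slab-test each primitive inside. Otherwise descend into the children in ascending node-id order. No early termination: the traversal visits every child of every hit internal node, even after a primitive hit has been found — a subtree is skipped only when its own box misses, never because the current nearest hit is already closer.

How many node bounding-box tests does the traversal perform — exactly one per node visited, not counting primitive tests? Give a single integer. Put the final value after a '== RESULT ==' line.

Walk:
N0 x:[-32/3,5/3] y:[-15/2,12] z:[-15/2,13] -> hit [-15/2,5/3], descend [1, 2, 9, 20]
  N1 x:[-20/3,5/3] y:[2,12] z:[3/2,23/2] -> miss, prune
  N2 x:[-8,-10/3] y:[3/2,9] z:[-5,1] -> miss, prune
  N9 x:[-28/3,-4/3] y:[-15/2,0] z:[-15/2,2] -> miss, prune
  N20 x:[-32/3,-9] y:[-5,3] z:[19/2,13] -> miss, prune

Summary -> nodes [0, 1, 2, 9, 20]; box-tests=5; leaf-entries=0; first=miss

== RESULT ==
5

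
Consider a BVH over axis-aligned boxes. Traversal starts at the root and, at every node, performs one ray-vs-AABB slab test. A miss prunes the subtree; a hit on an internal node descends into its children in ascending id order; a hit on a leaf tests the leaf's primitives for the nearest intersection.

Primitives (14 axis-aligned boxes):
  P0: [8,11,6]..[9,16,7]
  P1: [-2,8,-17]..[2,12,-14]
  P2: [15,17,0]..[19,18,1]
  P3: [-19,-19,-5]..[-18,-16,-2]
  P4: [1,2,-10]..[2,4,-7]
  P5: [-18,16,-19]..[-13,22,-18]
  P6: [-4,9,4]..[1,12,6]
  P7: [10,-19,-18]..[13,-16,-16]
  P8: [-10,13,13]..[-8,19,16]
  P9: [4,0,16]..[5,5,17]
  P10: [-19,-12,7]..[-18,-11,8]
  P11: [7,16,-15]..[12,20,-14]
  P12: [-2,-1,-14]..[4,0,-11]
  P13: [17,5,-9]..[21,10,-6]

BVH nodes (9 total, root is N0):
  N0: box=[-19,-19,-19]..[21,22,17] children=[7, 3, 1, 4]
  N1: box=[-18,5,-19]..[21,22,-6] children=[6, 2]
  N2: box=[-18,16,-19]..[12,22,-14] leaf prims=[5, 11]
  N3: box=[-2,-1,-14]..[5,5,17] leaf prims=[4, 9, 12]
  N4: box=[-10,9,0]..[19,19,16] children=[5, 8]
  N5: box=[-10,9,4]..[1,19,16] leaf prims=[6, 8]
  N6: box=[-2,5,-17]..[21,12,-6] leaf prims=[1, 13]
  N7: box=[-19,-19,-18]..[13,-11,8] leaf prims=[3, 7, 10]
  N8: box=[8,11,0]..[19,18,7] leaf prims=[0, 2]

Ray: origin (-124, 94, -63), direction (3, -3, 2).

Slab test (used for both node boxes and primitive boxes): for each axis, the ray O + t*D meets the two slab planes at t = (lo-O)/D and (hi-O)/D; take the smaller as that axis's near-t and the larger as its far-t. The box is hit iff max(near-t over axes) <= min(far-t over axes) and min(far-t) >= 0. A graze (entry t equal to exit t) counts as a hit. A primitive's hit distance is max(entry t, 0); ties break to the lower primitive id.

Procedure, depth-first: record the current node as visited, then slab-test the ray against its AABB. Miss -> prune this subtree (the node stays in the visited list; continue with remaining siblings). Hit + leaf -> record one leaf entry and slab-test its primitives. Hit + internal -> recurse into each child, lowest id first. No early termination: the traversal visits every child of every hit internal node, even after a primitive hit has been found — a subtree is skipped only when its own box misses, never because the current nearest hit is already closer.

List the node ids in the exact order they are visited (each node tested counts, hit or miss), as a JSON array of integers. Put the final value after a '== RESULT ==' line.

Traverse from the root:
N0 x:[35,145/3] y:[24,113/3] z:[22,40] -> hit [35,113/3], descend [1, 3, 4, 7]
  N1 x:[106/3,145/3] y:[24,89/3] z:[22,57/2] -> miss, prune
  N3 x:[122/3,43] y:[89/3,95/3] z:[49/2,40] -> miss, prune
  N4 x:[38,143/3] y:[25,85/3] z:[63/2,79/2] -> miss, prune
  N7 x:[35,137/3] y:[35,113/3] z:[45/2,71/2] -> hit [35,71/2] leaf, test {P3(miss), P7(miss), P10@t=35}

order=[0, 1, 3, 4, 7]  |boxes|=5  |leaves|=1  hit=P10

== RESULT ==
[0, 1, 3, 4, 7]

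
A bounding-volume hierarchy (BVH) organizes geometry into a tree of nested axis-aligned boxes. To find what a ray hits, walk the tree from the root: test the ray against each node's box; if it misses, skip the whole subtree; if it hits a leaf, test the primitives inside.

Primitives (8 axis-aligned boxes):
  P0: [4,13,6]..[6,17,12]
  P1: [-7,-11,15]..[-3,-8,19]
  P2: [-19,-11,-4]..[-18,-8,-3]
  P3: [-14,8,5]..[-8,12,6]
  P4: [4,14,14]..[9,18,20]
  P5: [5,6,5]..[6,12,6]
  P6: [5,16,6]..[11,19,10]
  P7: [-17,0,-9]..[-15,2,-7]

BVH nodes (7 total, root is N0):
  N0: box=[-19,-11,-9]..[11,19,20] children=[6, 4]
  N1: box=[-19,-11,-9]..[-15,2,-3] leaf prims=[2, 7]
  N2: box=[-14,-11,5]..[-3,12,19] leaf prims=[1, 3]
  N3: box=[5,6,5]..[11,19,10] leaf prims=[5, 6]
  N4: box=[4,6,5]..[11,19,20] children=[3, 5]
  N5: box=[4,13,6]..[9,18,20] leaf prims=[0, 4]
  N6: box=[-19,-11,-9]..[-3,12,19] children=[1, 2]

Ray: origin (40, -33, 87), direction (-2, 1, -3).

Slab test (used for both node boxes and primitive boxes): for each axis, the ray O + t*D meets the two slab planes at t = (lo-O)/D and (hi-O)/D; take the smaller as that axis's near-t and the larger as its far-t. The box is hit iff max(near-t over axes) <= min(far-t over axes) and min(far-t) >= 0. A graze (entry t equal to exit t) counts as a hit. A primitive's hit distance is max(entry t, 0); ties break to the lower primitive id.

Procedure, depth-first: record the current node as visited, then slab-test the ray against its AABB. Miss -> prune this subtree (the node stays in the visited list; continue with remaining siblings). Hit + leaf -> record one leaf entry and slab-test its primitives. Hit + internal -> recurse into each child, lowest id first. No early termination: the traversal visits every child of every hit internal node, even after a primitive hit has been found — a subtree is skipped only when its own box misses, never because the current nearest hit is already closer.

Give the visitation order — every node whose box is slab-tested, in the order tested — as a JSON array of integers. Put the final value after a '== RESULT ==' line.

Trace the traversal:
N0 x:[29/2,59/2] y:[22,52] z:[67/3,32] -> hit [67/3,59/2], descend [4, 6]
  N4 x:[29/2,18] y:[39,52] z:[67/3,82/3] -> miss, prune
  N6 x:[43/2,59/2] y:[22,45] z:[68/3,32] -> hit [68/3,59/2], descend [1, 2]
    N1 x:[55/2,59/2] y:[22,35] z:[30,32] -> miss, prune
    N2 x:[43/2,27] y:[22,45] z:[68/3,82/3] -> hit [68/3,27] leaf, test {P1@t=68/3, P3(miss)}

order=[0, 4, 6, 1, 2]  |boxes|=5  |leaves|=1  hit=P1

== RESULT ==
[0, 4, 6, 1, 2]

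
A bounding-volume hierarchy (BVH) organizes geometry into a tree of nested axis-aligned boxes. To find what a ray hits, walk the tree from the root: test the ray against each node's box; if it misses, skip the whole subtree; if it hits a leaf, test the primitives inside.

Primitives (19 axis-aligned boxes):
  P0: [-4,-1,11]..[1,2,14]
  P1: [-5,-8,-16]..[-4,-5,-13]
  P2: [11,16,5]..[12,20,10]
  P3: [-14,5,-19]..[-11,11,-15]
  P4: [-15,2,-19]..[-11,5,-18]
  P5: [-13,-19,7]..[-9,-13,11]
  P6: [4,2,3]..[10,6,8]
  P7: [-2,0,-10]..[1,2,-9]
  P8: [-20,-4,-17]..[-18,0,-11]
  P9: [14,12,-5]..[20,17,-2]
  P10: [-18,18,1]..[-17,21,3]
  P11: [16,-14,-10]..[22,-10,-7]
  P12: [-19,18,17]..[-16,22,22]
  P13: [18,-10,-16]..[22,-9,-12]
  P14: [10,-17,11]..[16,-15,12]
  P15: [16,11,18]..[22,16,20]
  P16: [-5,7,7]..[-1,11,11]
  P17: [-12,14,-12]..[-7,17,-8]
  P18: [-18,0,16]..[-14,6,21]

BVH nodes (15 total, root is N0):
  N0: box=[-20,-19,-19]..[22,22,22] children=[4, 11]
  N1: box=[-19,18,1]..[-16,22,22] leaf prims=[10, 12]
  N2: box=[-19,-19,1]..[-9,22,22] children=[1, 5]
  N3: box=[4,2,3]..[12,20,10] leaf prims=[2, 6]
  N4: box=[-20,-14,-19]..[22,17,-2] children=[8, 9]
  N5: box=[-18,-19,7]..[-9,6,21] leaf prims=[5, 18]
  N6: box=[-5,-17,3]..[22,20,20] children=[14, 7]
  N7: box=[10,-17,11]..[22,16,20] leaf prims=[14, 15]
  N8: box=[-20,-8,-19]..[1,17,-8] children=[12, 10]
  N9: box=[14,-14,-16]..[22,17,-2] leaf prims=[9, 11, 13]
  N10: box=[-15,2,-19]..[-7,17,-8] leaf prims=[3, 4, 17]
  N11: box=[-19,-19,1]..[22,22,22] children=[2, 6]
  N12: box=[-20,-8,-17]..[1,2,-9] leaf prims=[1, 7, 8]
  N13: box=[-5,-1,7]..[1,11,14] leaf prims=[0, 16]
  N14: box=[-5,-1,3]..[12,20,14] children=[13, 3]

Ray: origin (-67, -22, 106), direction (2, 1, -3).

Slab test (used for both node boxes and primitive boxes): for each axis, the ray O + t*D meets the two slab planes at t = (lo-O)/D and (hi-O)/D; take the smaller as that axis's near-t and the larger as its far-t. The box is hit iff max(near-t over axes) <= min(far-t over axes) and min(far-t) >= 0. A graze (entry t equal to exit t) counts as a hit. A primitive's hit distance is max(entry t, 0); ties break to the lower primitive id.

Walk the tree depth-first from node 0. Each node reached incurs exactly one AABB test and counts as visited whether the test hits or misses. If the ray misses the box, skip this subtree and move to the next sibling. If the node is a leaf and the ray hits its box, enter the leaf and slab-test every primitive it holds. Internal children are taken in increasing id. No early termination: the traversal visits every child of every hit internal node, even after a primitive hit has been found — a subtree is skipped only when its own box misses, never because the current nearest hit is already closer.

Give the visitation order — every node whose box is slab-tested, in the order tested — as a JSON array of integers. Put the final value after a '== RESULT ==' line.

Walk:
N0 x:[47/2,89/2] y:[3,44] z:[28,125/3] -> hit [28,125/3], descend [4, 11]
  N4 x:[47/2,89/2] y:[8,39] z:[36,125/3] -> hit [36,39], descend [8, 9]
    N8 x:[47/2,34] y:[14,39] z:[38,125/3] -> miss, prune
    N9 x:[81/2,89/2] y:[8,39] z:[36,122/3] -> miss, prune
  N11 x:[24,89/2] y:[3,44] z:[28,35] -> hit [28,35], descend [2, 6]
    N2 x:[24,29] y:[3,44] z:[28,35] -> hit [28,29], descend [1, 5]
      N1 x:[24,51/2] y:[40,44] z:[28,35] -> miss, prune
      N5 x:[49/2,29] y:[3,28] z:[85/3,33] -> miss, prune
    N6 x:[31,89/2] y:[5,42] z:[86/3,103/3] -> hit [31,103/3], descend [7, 14]
      N7 x:[77/2,89/2] y:[5,38] z:[86/3,95/3] -> miss, prune
      N14 x:[31,79/2] y:[21,42] z:[92/3,103/3] -> hit [31,103/3], descend [3, 13]
        N3 x:[71/2,79/2] y:[24,42] z:[32,103/3] -> miss, prune
        N13 x:[31,34] y:[21,33] z:[92/3,33] -> hit [31,33] leaf, test {P0(miss), P16@t=95/3}

13 AABB tests over nodes [0, 4, 8, 9, 11, 2, 1, 5, 6, 7, 14, 3, 13]; 1 leaf entered; closest P16.

== RESULT ==
[0, 4, 8, 9, 11, 2, 1, 5, 6, 7, 14, 3, 13]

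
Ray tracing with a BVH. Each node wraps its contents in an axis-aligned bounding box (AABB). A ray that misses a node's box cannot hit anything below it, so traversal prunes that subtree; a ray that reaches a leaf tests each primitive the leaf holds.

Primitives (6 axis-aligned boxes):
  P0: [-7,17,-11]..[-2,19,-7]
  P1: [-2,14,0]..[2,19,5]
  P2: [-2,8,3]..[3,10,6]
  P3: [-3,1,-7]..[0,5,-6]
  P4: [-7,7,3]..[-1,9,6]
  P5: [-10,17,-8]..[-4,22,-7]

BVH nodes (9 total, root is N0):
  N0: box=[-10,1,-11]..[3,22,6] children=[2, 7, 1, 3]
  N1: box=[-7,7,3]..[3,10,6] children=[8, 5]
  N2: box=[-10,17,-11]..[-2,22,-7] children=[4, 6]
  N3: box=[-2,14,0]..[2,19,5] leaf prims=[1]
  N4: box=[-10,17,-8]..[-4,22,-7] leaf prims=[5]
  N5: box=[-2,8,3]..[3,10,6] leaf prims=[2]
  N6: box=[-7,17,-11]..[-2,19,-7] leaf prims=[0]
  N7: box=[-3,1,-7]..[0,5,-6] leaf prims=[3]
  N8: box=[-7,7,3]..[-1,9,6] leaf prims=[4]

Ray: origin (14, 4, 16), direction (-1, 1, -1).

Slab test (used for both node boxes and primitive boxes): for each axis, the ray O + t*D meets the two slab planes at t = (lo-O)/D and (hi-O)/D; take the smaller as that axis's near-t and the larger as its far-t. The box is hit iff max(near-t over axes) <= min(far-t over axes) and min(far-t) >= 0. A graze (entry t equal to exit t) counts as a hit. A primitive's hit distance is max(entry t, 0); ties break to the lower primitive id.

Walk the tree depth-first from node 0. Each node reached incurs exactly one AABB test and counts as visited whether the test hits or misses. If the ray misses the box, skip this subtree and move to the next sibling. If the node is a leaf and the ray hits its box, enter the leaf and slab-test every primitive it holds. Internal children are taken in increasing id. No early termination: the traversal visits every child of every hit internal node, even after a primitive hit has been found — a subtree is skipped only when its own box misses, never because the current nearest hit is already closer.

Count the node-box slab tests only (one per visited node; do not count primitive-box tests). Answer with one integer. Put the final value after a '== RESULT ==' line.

Traverse from the root:
N0 x:[11,24] y:[-3,18] z:[10,27] -> hit [11,18], descend [1, 2, 3, 7]
  N1 x:[11,21] y:[3,6] z:[10,13] -> miss, prune
  N2 x:[16,24] y:[13,18] z:[23,27] -> miss, prune
  N3 x:[12,16] y:[10,15] z:[11,16] -> hit [12,15] leaf, test {P1@t=12}
  N7 x:[14,17] y:[-3,1] z:[22,23] -> miss, prune

Visited [0, 1, 2, 3, 7]. Tests: 5 box, 1 leaf. Nearest: P1.

== RESULT ==
5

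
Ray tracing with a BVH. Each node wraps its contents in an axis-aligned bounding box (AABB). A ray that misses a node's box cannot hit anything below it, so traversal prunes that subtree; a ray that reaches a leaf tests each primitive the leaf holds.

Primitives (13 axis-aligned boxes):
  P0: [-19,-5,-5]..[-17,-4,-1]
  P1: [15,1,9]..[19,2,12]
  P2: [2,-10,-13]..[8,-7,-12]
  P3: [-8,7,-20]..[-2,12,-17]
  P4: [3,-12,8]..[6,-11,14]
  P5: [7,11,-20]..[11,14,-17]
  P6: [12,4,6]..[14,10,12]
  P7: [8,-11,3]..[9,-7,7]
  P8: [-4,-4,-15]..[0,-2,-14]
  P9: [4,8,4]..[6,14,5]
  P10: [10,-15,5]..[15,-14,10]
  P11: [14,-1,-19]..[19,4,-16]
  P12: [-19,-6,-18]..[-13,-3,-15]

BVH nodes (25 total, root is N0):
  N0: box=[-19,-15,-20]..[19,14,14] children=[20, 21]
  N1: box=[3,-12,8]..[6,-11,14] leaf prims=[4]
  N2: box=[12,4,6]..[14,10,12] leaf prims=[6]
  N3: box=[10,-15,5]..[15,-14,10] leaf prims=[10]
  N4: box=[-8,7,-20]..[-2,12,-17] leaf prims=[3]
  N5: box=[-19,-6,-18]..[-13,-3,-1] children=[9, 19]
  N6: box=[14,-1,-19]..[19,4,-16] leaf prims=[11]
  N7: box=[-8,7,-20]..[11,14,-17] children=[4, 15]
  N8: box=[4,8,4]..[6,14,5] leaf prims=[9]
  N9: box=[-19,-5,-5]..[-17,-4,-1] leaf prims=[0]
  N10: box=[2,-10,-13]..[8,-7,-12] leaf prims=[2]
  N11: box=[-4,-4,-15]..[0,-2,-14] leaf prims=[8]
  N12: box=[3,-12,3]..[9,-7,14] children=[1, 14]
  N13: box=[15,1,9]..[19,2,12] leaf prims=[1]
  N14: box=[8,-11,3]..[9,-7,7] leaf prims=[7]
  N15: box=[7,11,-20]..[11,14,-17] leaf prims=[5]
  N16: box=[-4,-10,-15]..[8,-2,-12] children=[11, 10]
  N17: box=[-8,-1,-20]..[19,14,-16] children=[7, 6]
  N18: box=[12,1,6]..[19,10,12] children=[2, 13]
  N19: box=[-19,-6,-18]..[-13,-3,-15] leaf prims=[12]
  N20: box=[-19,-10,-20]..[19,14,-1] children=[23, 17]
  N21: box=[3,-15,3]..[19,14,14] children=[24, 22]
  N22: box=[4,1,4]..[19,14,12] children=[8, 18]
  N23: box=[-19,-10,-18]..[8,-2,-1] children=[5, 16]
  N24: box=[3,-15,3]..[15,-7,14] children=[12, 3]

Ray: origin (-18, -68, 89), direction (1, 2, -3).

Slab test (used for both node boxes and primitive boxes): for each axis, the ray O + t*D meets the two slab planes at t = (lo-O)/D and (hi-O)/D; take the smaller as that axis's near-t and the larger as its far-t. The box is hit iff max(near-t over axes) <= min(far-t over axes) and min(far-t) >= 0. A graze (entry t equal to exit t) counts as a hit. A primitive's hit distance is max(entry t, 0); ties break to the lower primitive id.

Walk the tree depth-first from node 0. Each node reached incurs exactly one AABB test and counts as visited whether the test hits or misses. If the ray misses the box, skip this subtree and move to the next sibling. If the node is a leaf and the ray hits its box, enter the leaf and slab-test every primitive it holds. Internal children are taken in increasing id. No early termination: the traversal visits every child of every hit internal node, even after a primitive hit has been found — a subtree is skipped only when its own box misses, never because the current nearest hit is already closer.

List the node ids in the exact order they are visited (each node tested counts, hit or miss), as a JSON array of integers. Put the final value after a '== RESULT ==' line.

Trace the traversal:
N0 x:[-1,37] y:[53/2,41] z:[25,109/3] -> hit [53/2,109/3], descend [20, 21]
  N20 x:[-1,37] y:[29,41] z:[30,109/3] -> hit [30,109/3], descend [17, 23]
    N17 x:[10,37] y:[67/2,41] z:[35,109/3] -> hit [35,109/3], descend [6, 7]
      N6 x:[32,37] y:[67/2,36] z:[35,36] -> hit [35,36] leaf, test {P11@t=35}
      N7 x:[10,29] y:[75/2,41] z:[106/3,109/3] -> miss, prune
    N23 x:[-1,26] y:[29,33] z:[30,107/3] -> miss, prune
  N21 x:[21,37] y:[53/2,41] z:[25,86/3] -> hit [53/2,86/3], descend [22, 24]
    N22 x:[22,37] y:[69/2,41] z:[77/3,85/3] -> miss, prune
    N24 x:[21,33] y:[53/2,61/2] z:[25,86/3] -> hit [53/2,86/3], descend [3, 12]
      N3 x:[28,33] y:[53/2,27] z:[79/3,28] -> miss, prune
      N12 x:[21,27] y:[28,61/2] z:[25,86/3] -> miss, prune

Visited [0, 20, 17, 6, 7, 23, 21, 22, 24, 3, 12]. Tests: 11 box, 1 leaf. Nearest: P11.

== RESULT ==
[0, 20, 17, 6, 7, 23, 21, 22, 24, 3, 12]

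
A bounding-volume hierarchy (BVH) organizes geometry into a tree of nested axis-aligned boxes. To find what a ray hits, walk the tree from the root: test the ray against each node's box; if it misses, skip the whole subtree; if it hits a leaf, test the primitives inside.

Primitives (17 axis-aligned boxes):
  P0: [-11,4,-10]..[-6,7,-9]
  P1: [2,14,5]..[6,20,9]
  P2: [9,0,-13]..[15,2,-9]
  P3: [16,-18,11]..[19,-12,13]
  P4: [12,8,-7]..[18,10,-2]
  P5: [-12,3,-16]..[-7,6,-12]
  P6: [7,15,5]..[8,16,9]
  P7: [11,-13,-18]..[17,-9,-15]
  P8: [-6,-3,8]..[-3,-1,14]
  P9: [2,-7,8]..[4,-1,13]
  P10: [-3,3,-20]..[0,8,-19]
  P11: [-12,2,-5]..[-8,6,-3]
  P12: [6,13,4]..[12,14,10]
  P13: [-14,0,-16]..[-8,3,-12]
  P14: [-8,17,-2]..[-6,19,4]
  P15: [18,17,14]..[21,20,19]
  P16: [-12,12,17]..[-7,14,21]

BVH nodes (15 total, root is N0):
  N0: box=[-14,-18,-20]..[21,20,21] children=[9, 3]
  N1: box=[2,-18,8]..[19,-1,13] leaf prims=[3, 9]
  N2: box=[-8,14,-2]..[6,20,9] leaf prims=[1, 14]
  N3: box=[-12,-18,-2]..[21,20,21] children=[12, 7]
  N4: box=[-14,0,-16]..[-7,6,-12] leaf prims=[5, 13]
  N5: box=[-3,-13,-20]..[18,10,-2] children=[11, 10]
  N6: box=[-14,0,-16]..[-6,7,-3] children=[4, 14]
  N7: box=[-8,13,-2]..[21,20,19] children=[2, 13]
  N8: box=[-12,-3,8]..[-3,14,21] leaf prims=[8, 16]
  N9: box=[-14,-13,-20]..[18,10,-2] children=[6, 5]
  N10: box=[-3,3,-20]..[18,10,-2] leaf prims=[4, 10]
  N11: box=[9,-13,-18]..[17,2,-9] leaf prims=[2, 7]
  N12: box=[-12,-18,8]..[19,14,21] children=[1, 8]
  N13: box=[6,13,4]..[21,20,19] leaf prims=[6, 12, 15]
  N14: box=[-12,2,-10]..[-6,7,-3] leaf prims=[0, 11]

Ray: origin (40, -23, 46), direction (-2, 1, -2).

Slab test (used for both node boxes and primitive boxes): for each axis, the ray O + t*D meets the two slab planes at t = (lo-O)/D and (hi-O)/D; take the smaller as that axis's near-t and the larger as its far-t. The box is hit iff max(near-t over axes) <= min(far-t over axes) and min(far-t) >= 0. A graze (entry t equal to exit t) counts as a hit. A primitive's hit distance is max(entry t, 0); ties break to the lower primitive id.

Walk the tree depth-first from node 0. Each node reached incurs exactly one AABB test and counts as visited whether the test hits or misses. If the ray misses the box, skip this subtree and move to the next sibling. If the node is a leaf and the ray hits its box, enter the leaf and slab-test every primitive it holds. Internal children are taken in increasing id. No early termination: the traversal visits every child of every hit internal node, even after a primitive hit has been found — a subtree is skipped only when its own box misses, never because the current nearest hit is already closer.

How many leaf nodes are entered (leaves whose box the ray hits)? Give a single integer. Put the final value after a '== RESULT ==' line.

Traverse from the root:
N0 x:[19/2,27] y:[5,43] z:[25/2,33] -> hit [25/2,27], descend [3, 9]
  N3 x:[19/2,26] y:[5,43] z:[25/2,24] -> hit [25/2,24], descend [7, 12]
    N7 x:[19/2,24] y:[36,43] z:[27/2,24] -> miss, prune
    N12 x:[21/2,26] y:[5,37] z:[25/2,19] -> hit [25/2,19], descend [1, 8]
      N1 x:[21/2,19] y:[5,22] z:[33/2,19] -> hit [33/2,19] leaf, test {P3(miss), P9@t=18}
      N8 x:[43/2,26] y:[20,37] z:[25/2,19] -> miss, prune
  N9 x:[11,27] y:[10,33] z:[24,33] -> hit [24,27], descend [5, 6]
    N5 x:[11,43/2] y:[10,33] z:[24,33] -> miss, prune
    N6 x:[23,27] y:[23,30] z:[49/2,31] -> hit [49/2,27], descend [4, 14]
      N4 x:[47/2,27] y:[23,29] z:[29,31] -> miss, prune
      N14 x:[23,26] y:[25,30] z:[49/2,28] -> hit [25,26] leaf, test {P0(miss), P11@t=25}

Summary -> nodes [0, 3, 7, 12, 1, 8, 9, 5, 6, 4, 14]; box-tests=11; leaf-entries=2; first=P9

== RESULT ==
2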